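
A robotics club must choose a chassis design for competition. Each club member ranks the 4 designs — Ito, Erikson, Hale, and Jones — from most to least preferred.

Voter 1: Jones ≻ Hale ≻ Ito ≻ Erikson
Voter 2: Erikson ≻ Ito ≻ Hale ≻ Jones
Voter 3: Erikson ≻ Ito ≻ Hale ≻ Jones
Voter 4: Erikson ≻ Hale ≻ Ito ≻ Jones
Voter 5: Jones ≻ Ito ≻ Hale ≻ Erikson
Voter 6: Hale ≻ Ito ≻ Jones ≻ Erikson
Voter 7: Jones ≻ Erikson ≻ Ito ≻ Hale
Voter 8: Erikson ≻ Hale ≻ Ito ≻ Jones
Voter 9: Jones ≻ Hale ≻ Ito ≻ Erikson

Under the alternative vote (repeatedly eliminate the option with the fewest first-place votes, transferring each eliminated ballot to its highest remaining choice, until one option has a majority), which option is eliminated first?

Ito

Round 1: Erikson 4, Jones 4, Hale 1, Ito 0. Ito has the fewest and is eliminated.
Round 2: Erikson 4, Jones 4, Hale 1. Hale has the fewest and is eliminated.
Round 3: Jones 5, Erikson 4. Jones has a majority.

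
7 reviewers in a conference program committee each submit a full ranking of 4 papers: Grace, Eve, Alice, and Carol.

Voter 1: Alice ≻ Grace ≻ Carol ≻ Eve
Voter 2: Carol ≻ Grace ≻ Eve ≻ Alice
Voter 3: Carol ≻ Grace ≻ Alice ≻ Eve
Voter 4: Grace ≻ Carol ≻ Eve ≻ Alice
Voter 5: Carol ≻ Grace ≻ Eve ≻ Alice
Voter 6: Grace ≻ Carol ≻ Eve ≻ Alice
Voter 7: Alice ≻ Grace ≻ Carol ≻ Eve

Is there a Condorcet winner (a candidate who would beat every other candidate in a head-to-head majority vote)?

Yes

Head-to-head results (7 voters total):
Grace vs Eve: Grace wins 7–0.
Grace vs Alice: Grace wins 5–2.
Grace vs Carol: Grace wins 4–3.
Eve vs Alice: Eve wins 4–3.
Eve vs Carol: Carol wins 7–0.
Alice vs Carol: Carol wins 5–2.
Grace beats each rival — Eve (7–0), Alice (5–2), Carol (4–3) — so Grace is the Condorcet winner.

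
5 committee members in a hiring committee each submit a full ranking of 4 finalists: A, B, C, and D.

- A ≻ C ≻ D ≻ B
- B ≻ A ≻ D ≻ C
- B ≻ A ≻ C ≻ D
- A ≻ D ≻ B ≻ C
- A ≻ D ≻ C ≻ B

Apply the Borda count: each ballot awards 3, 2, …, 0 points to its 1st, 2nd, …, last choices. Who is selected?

A

Borda scores:
  A: 3 + 2 + 2 + 3 + 3 = 13
  B: 0 + 3 + 3 + 1 + 0 = 7
  C: 2 + 0 + 1 + 0 + 1 = 4
  D: 1 + 1 + 0 + 2 + 2 = 6
A has the highest total.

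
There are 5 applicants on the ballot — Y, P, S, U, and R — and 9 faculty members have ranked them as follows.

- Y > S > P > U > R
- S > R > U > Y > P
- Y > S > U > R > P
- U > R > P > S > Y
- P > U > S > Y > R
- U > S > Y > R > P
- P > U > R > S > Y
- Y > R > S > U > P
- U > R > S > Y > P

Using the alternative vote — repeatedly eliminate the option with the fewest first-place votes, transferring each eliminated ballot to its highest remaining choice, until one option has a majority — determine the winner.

U

Round 1: Y 3, U 3, P 2, S 1, R 0. R has the fewest and is eliminated.
Round 2: Y 3, U 3, P 2, S 1. S has the fewest and is eliminated.
Round 3: U 4, Y 3, P 2. P has the fewest and is eliminated.
Round 4: U 6, Y 3. U has a majority.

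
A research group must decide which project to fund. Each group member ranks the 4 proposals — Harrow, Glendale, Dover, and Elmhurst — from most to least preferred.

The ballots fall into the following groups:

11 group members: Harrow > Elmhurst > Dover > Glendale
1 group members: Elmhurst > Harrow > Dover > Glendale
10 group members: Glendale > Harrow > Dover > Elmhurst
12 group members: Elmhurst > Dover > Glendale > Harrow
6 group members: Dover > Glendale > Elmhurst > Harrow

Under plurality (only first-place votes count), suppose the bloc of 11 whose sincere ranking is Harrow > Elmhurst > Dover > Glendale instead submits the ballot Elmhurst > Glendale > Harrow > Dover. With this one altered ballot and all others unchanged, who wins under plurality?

Elmhurst

First-place totals with the altered ballot: Harrow 0, Glendale 10, Dover 6, Elmhurst 24.
The winner is unchanged: still Elmhurst.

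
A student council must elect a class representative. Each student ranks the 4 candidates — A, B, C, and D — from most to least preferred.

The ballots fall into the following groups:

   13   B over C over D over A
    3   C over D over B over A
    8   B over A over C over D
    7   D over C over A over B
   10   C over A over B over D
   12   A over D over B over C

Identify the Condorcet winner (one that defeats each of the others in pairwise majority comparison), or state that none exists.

Head-to-head results (53 voters total):
A vs B: A wins 29–24.
A vs C: C wins 33–20.
A vs D: A wins 30–23.
B vs C: B wins 33–20.
B vs D: B wins 31–22.
C vs D: C wins 34–19.
No candidate beats all others: A beats B beats C beats A, a majority cycle.

There is no Condorcet winner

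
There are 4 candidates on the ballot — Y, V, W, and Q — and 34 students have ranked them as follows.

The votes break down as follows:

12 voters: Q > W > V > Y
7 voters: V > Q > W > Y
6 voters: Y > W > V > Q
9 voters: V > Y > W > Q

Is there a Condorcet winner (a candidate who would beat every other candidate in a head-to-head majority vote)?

No

Head-to-head results (34 voters total):
Y vs V: V wins 28–6.
Y vs W: W wins 19–15.
Y vs Q: Q wins 19–15.
V vs W: W wins 18–16.
V vs Q: V wins 22–12.
W vs Q: Q wins 19–15.
No candidate beats all others: V beats Q beats W beats V, a majority cycle.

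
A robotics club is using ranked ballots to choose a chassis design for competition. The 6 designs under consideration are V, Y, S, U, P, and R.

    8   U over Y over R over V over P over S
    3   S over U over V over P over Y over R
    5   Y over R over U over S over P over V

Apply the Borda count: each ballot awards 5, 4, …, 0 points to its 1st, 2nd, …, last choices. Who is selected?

Borda scores:
  V: 8·2 + 3·3 + 5·0 = 25
  Y: 8·4 + 3·1 + 5·5 = 60
  S: 8·0 + 3·5 + 5·2 = 25
  U: 8·5 + 3·4 + 5·3 = 67
  P: 8·1 + 3·2 + 5·1 = 19
  R: 8·3 + 3·0 + 5·4 = 44
U has the highest total.

U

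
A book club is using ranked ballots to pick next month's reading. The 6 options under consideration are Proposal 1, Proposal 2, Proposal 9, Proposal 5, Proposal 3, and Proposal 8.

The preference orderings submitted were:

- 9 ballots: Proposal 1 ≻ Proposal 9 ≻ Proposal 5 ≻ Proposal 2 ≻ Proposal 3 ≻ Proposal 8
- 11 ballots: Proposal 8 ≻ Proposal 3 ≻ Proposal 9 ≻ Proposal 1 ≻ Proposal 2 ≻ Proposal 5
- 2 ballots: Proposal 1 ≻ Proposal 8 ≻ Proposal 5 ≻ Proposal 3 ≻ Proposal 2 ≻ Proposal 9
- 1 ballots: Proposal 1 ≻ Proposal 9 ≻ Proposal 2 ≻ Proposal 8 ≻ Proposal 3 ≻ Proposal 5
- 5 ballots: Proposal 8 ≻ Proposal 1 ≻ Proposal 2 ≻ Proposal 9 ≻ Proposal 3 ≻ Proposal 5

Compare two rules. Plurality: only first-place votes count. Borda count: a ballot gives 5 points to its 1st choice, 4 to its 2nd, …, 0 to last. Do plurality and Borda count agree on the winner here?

No

Plurality first-place counts: Proposal 1 12, Proposal 2 0, Proposal 9 0, Proposal 5 0, Proposal 3 0, Proposal 8 16 → Proposal 8.
Borda totals: Proposal 1 102, Proposal 2 49, Proposal 9 83, Proposal 5 33, Proposal 3 63, Proposal 8 90 → Proposal 1.
The two rules disagree: plurality picks Proposal 8, Borda picks Proposal 1.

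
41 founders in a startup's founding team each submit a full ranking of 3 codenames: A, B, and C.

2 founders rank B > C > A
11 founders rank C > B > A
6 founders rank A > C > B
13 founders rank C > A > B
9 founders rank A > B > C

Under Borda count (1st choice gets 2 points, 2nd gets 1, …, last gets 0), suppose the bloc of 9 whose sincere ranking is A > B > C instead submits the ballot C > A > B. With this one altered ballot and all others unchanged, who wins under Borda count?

Borda totals with the altered ballot: A 34, B 15, C 74.
The winner is unchanged: still C.

C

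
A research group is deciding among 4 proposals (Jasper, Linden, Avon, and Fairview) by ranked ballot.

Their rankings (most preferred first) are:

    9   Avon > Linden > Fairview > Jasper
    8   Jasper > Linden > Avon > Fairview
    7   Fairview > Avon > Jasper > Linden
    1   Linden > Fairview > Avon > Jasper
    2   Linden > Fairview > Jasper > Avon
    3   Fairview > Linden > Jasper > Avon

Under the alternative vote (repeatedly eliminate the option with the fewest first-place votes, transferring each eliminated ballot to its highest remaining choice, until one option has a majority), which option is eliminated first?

Round 1: Fairview 10, Avon 9, Jasper 8, Linden 3. Linden has the fewest and is eliminated.
Round 2: Fairview 13, Avon 9, Jasper 8. Jasper has the fewest and is eliminated.
Round 3: Avon 17, Fairview 13. Avon has a majority.

Linden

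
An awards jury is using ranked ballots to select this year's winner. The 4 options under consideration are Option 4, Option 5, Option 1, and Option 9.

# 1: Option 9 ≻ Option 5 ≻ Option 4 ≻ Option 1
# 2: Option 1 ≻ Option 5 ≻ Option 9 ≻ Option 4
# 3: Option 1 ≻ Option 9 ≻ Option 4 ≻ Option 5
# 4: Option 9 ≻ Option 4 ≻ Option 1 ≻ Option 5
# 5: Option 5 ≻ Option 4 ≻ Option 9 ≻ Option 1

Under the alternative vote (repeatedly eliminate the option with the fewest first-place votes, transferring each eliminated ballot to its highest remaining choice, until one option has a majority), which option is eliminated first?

Option 4

Round 1: Option 1 2, Option 9 2, Option 5 1, Option 4 0. Option 4 has the fewest and is eliminated.
Round 2: Option 1 2, Option 9 2, Option 5 1. Option 5 has the fewest and is eliminated.
Round 3: Option 9 3, Option 1 2. Option 9 has a majority.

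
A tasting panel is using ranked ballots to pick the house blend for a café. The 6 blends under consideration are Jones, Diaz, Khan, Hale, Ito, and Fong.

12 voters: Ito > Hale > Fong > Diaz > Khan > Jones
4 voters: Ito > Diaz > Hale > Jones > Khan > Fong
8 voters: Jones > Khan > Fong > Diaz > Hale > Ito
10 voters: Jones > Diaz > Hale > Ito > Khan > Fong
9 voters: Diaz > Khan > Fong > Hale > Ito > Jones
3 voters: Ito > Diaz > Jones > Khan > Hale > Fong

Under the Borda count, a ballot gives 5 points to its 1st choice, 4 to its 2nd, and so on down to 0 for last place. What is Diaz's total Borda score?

153

Borda scores:
  Jones: 12·0 + 4·2 + 8·5 + 10·5 + 9·0 + 3·3 = 107
  Diaz: 12·2 + 4·4 + 8·2 + 10·4 + 9·5 + 3·4 = 153
  Khan: 12·1 + 4·1 + 8·4 + 10·1 + 9·4 + 3·2 = 100
  Hale: 12·4 + 4·3 + 8·1 + 10·3 + 9·2 + 3·1 = 119
  Ito: 12·5 + 4·5 + 8·0 + 10·2 + 9·1 + 3·5 = 124
  Fong: 12·3 + 4·0 + 8·3 + 10·0 + 9·3 + 3·0 = 87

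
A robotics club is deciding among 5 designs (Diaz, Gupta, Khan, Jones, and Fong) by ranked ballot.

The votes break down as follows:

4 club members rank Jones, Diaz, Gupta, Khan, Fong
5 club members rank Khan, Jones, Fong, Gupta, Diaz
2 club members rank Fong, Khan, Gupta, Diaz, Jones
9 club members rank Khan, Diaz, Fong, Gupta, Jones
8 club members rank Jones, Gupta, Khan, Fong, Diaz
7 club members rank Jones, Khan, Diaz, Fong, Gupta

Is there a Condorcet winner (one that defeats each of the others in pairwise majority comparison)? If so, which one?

Head-to-head results (35 voters total):
Diaz vs Gupta: Diaz wins 20–15.
Diaz vs Khan: Khan wins 31–4.
Diaz vs Jones: Jones wins 24–11.
Diaz vs Fong: Diaz wins 20–15.
Gupta vs Khan: Khan wins 23–12.
Gupta vs Jones: Jones wins 24–11.
Gupta vs Fong: Fong wins 23–12.
Khan vs Jones: Jones wins 19–16.
Khan vs Fong: Khan wins 33–2.
Jones vs Fong: Jones wins 24–11.
Jones beats each rival — Diaz (24–11), Gupta (24–11), Khan (19–16), Fong (24–11) — so Jones is the Condorcet winner.

Jones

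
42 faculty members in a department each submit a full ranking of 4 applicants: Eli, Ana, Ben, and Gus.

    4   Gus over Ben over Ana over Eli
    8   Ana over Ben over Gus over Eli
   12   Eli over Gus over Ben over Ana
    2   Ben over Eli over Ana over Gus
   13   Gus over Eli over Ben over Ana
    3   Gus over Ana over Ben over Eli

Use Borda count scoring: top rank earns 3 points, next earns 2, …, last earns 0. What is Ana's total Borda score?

Borda scores:
  Eli: 4·0 + 8·0 + 12·3 + 2·2 + 13·2 + 3·0 = 66
  Ana: 4·1 + 8·3 + 12·0 + 2·1 + 13·0 + 3·2 = 36
  Ben: 4·2 + 8·2 + 12·1 + 2·3 + 13·1 + 3·1 = 58
  Gus: 4·3 + 8·1 + 12·2 + 2·0 + 13·3 + 3·3 = 92

36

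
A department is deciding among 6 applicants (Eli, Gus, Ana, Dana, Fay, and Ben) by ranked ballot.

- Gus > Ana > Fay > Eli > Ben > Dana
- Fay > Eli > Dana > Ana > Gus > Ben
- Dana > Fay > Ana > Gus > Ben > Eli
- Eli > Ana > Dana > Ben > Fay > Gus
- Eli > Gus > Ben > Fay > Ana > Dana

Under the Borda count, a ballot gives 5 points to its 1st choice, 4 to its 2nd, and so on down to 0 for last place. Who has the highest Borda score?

Eli

Borda scores:
  Eli: 2 + 4 + 0 + 5 + 5 = 16
  Gus: 5 + 1 + 2 + 0 + 4 = 12
  Ana: 4 + 2 + 3 + 4 + 1 = 14
  Dana: 0 + 3 + 5 + 3 + 0 = 11
  Fay: 3 + 5 + 4 + 1 + 2 = 15
  Ben: 1 + 0 + 1 + 2 + 3 = 7
Eli has the highest total.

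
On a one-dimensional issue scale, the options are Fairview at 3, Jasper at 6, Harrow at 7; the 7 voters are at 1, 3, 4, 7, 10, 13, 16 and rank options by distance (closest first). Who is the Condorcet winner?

Harrow

With single-peaked preferences on a line, the Condorcet winner is the candidate closest to the median voter.
The median voter (position 7) is closest to Harrow at 7.
Check: Harrow vs Fairview — voters closer to Harrow: 4 of 7.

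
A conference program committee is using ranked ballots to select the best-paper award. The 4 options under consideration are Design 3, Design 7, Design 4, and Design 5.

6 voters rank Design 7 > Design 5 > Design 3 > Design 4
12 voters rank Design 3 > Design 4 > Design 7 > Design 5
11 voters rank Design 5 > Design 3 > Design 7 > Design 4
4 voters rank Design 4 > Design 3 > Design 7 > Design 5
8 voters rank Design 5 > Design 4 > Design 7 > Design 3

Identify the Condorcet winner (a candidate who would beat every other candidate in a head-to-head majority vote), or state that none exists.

No Condorcet winner

Head-to-head results (41 voters total):
Design 3 vs Design 7: Design 3 wins 27–14.
Design 3 vs Design 4: Design 3 wins 29–12.
Design 3 vs Design 5: Design 5 wins 25–16.
Design 7 vs Design 4: Design 4 wins 24–17.
Design 7 vs Design 5: Design 7 wins 22–19.
Design 4 vs Design 5: Design 5 wins 25–16.
No candidate beats all others: Design 3 beats Design 7 beats Design 5 beats Design 3, a majority cycle.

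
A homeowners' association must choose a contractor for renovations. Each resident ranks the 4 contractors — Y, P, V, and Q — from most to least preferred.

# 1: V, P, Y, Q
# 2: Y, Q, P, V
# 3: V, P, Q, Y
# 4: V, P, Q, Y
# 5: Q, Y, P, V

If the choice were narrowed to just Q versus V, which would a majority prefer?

Ballots ranking Q above V: 2.
Ballots ranking V above Q: 3.
V wins the head-to-head, 3–2.

V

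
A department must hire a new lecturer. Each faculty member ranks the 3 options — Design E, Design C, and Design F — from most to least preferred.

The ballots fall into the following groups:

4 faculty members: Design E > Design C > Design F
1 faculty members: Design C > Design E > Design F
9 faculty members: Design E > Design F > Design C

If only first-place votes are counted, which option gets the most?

Design E

First-place vote totals:
  Design E: 13
  Design C: 1
  Design F: 0
Design E has the most first-place votes.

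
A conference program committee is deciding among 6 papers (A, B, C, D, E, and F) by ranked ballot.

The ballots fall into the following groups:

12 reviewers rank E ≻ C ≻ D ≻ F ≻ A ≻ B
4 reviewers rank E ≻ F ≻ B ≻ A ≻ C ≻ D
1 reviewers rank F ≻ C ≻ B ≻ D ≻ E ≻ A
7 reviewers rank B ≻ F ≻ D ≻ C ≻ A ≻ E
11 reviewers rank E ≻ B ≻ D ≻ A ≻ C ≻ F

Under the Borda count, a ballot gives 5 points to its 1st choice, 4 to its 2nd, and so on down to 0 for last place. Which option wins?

Borda scores:
  A: 12·1 + 4·2 + 0 + 7·1 + 11·2 = 49
  B: 12·0 + 4·3 + 3 + 7·5 + 11·4 = 94
  C: 12·4 + 4·1 + 4 + 7·2 + 11·1 = 81
  D: 12·3 + 4·0 + 2 + 7·3 + 11·3 = 92
  E: 12·5 + 4·5 + 1 + 7·0 + 11·5 = 136
  F: 12·2 + 4·4 + 5 + 7·4 + 11·0 = 73
E has the highest total.

E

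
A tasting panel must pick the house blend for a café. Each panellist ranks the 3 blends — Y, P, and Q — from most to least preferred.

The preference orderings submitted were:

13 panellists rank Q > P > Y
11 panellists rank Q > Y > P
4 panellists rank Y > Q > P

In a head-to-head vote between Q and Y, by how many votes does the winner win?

20

Ballots ranking Q above Y: 13+11 = 24.
Ballots ranking Y above Q: 4.
Q wins 24–4, a margin of 20.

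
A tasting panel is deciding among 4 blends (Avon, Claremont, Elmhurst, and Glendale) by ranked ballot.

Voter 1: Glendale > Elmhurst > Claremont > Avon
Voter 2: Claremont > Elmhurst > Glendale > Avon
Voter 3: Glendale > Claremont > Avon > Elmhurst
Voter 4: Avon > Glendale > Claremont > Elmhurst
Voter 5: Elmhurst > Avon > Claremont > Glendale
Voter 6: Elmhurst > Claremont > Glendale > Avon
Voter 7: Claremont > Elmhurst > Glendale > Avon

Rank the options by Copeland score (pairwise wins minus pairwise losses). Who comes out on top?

Pairwise results:
  Avon vs Claremont: Claremont wins 5–2.
  Avon vs Elmhurst: Elmhurst wins 5–2.
  Avon vs Glendale: Glendale wins 5–2.
  Claremont vs Elmhurst: Claremont wins 4–3.
  Claremont vs Glendale: Claremont wins 4–3.
  Elmhurst vs Glendale: Elmhurst wins 4–3.
Copeland scores (wins − losses):
  Avon: 0 − 3 = -3
  Claremont: 3 − 0 = 3
  Elmhurst: 2 − 1 = 1
  Glendale: 1 − 2 = -1
Claremont has the best Copeland score.

Claremont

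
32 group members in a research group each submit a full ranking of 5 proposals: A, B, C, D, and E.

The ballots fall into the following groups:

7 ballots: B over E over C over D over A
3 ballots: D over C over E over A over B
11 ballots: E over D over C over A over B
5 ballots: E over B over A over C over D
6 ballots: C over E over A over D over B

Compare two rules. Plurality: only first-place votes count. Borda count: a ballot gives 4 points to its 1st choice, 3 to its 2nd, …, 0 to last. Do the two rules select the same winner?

Yes

Plurality first-place counts: A 0, B 7, C 6, D 3, E 16 → E.
Borda totals: A 36, B 43, C 74, D 58, E 109 → E.
The two rules agree on E.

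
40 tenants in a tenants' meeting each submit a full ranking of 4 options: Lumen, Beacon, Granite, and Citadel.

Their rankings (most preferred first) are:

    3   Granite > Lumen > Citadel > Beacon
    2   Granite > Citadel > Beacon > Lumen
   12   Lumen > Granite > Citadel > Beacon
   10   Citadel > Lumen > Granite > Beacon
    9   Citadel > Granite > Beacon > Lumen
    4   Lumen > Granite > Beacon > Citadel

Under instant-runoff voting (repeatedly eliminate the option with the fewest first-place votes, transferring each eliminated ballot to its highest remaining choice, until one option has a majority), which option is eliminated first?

Round 1: Citadel 19, Lumen 16, Granite 5, Beacon 0. Beacon has the fewest and is eliminated.
Round 2: Citadel 19, Lumen 16, Granite 5. Granite has the fewest and is eliminated.
Round 3: Citadel 21, Lumen 19. Citadel has a majority.

Beacon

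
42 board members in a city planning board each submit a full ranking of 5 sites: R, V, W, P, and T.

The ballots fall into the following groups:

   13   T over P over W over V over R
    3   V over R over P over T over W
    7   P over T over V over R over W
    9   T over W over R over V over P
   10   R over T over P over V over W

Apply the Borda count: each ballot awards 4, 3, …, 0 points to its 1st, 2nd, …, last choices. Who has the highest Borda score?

T

Borda scores:
  R: 13·0 + 3·3 + 7·1 + 9·2 + 10·4 = 74
  V: 13·1 + 3·4 + 7·2 + 9·1 + 10·1 = 58
  W: 13·2 + 3·0 + 7·0 + 9·3 + 10·0 = 53
  P: 13·3 + 3·2 + 7·4 + 9·0 + 10·2 = 93
  T: 13·4 + 3·1 + 7·3 + 9·4 + 10·3 = 142
T has the highest total.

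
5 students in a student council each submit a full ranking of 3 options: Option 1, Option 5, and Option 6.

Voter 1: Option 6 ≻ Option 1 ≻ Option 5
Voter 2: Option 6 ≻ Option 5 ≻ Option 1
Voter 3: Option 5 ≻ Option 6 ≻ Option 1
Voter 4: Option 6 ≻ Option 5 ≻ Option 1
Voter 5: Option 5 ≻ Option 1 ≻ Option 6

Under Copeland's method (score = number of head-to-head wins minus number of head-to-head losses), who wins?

Pairwise results:
  Option 1 vs Option 5: Option 5 wins 4–1.
  Option 1 vs Option 6: Option 6 wins 4–1.
  Option 5 vs Option 6: Option 6 wins 3–2.
Copeland scores (wins − losses):
  Option 1: 0 − 2 = -2
  Option 5: 1 − 1 = 0
  Option 6: 2 − 0 = 2
Option 6 has the best Copeland score.

Option 6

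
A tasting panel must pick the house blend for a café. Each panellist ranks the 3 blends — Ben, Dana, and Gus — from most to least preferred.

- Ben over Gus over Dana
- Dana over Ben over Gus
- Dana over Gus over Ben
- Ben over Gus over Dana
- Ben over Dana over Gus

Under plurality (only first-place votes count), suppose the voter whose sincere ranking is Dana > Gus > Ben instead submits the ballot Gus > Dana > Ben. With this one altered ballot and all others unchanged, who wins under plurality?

First-place totals with the altered ballot: Ben 3, Dana 1, Gus 1.
The winner is unchanged: still Ben.

Ben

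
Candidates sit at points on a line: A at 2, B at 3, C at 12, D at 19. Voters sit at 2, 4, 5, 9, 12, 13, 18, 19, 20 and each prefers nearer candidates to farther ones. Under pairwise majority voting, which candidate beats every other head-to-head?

C

With single-peaked preferences on a line, the Condorcet winner is the candidate closest to the median voter.
The median voter (position 12) is closest to C at 12.
Check: C vs A — voters closer to C: 6 of 9.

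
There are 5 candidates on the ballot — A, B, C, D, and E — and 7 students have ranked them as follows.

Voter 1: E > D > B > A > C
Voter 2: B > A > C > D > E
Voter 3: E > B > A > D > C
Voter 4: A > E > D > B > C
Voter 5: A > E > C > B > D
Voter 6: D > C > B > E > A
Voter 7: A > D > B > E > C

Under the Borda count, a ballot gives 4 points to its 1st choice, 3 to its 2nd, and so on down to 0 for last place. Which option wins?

Borda scores:
  A: 1 + 3 + 2 + 4 + 4 + 0 + 4 = 18
  B: 2 + 4 + 3 + 1 + 1 + 2 + 2 = 15
  C: 0 + 2 + 0 + 0 + 2 + 3 + 0 = 7
  D: 3 + 1 + 1 + 2 + 0 + 4 + 3 = 14
  E: 4 + 0 + 4 + 3 + 3 + 1 + 1 = 16
A has the highest total.

A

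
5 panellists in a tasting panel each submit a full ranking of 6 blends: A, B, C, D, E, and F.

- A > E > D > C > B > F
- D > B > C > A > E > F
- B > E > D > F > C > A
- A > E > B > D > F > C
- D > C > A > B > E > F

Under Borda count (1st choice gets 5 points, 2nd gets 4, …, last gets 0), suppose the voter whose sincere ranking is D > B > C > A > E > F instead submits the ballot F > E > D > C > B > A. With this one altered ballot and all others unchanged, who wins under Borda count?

Borda totals with the altered ballot: A 13, B 12, C 9, D 16, E 17, F 8.
The switch changes the winner from D to E.

E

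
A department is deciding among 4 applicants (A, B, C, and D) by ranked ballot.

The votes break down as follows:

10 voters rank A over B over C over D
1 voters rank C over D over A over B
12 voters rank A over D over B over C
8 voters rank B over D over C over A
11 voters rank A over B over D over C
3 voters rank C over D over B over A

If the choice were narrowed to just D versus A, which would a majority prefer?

Ballots ranking D above A: 1+8+3 = 12.
Ballots ranking A above D: 10+12+11 = 33.
A wins the head-to-head, 33–12.

A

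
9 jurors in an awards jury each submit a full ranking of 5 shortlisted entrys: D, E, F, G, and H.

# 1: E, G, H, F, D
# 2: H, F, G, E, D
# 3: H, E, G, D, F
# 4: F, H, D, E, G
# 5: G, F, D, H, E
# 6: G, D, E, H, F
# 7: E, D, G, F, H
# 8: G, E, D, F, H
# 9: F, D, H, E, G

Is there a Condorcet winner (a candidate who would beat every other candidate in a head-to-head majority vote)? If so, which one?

Head-to-head results (9 voters total):
D vs E: E wins 5–4.
D vs F: F wins 5–4.
D vs G: G wins 6–3.
D vs H: D wins 5–4.
E vs F: E wins 5–4.
E vs G: E wins 5–4.
E vs H: H wins 5–4.
F vs G: G wins 6–3.
F vs H: F wins 5–4.
G vs H: G wins 5–4.
No candidate beats all others: D beats H beats E beats D, a majority cycle.

No Condorcet winner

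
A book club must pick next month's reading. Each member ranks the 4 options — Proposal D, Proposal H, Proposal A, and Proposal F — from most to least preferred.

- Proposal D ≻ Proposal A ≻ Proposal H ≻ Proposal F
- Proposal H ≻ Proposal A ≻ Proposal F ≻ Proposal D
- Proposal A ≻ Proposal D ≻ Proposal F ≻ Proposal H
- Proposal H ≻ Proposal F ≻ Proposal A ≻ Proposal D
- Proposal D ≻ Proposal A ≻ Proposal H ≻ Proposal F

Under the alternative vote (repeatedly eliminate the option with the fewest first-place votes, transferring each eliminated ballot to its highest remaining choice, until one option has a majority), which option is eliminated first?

Proposal F

Round 1: Proposal D 2, Proposal H 2, Proposal A 1, Proposal F 0. Proposal F has the fewest and is eliminated.
Round 2: Proposal D 2, Proposal H 2, Proposal A 1. Proposal A has the fewest and is eliminated.
Round 3: Proposal D 3, Proposal H 2. Proposal D has a majority.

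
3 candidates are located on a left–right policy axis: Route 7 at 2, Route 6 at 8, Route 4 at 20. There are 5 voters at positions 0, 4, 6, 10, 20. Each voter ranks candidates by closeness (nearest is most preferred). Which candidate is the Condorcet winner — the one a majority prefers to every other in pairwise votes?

Route 6

With single-peaked preferences on a line, the Condorcet winner is the candidate closest to the median voter.
The median voter (position 6) is closest to Route 6 at 8.
Check: Route 6 vs Route 7 — voters closer to Route 6: 3 of 5.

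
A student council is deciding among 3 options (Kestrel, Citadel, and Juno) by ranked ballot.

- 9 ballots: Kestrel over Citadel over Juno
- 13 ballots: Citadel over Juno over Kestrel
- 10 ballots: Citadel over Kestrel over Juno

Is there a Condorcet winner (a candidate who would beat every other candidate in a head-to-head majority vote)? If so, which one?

Head-to-head results (32 voters total):
Kestrel vs Citadel: Citadel wins 23–9.
Kestrel vs Juno: Kestrel wins 19–13.
Citadel vs Juno: Citadel wins 32–0.
Citadel beats each rival — Kestrel (23–9), Juno (32–0) — so Citadel is the Condorcet winner.

Citadel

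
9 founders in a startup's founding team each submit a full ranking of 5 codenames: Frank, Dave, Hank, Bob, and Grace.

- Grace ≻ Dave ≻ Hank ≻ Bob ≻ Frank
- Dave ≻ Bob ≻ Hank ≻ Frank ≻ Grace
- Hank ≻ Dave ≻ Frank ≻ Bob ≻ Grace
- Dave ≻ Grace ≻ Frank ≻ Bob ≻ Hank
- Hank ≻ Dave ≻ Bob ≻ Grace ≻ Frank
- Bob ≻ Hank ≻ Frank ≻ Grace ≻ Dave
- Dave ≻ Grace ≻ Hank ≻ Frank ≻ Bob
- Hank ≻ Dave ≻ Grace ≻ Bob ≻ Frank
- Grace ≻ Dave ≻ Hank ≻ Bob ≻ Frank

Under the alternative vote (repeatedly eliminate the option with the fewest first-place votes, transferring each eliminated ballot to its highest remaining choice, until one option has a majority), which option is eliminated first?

Frank

Round 1: Dave 3, Hank 3, Grace 2, Bob 1, Frank 0. Frank has the fewest and is eliminated.
Round 2: Dave 3, Hank 3, Grace 2, Bob 1. Bob has the fewest and is eliminated.
Round 3: Hank 4, Dave 3, Grace 2. Grace has the fewest and is eliminated.
Round 4: Dave 5, Hank 4. Dave has a majority.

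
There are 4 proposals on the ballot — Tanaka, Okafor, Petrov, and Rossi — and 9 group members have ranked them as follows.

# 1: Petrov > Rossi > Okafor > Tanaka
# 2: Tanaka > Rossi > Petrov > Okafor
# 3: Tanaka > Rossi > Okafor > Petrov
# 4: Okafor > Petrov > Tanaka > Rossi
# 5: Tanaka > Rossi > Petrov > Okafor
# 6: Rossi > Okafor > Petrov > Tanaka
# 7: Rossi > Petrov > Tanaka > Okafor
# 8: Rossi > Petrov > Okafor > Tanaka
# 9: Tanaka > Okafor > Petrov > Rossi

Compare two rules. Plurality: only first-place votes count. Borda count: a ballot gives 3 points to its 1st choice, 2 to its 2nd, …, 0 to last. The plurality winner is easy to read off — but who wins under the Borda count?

Rossi

Plurality first-place counts: Tanaka 4, Okafor 1, Petrov 1, Rossi 3 → Tanaka.
Borda totals: Tanaka 14, Okafor 10, Petrov 13, Rossi 17 → Rossi.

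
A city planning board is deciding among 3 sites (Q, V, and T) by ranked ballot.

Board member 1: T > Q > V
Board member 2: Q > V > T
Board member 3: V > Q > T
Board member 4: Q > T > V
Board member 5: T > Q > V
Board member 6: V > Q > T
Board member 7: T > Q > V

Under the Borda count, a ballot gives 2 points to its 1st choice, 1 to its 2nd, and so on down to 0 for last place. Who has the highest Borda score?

Q

Borda scores:
  Q: 1 + 2 + 1 + 2 + 1 + 1 + 1 = 9
  V: 0 + 1 + 2 + 0 + 0 + 2 + 0 = 5
  T: 2 + 0 + 0 + 1 + 2 + 0 + 2 = 7
Q has the highest total.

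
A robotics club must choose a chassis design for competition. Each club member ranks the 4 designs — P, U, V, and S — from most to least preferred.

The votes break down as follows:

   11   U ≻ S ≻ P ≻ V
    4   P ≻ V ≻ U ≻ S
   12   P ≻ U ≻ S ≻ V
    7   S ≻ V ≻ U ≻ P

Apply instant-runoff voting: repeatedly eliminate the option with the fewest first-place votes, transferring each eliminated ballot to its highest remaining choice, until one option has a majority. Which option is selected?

Round 1: P 16, U 11, S 7, V 0. V has the fewest and is eliminated.
Round 2: P 16, U 11, S 7. S has the fewest and is eliminated.
Round 3: U 18, P 16. U has a majority.

U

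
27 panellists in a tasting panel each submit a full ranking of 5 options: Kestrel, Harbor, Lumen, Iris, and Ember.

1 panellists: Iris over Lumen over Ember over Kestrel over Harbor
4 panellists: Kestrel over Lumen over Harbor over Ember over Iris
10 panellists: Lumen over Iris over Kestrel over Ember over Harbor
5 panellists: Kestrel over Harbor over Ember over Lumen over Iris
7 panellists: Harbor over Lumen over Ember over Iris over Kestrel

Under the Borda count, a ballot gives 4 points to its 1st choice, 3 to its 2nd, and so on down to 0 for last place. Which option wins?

Borda scores:
  Kestrel: 1 + 4·4 + 10·2 + 5·4 + 7·0 = 57
  Harbor: 0 + 4·2 + 10·0 + 5·3 + 7·4 = 51
  Lumen: 3 + 4·3 + 10·4 + 5·1 + 7·3 = 81
  Iris: 4 + 4·0 + 10·3 + 5·0 + 7·1 = 41
  Ember: 2 + 4·1 + 10·1 + 5·2 + 7·2 = 40
Lumen has the highest total.

Lumen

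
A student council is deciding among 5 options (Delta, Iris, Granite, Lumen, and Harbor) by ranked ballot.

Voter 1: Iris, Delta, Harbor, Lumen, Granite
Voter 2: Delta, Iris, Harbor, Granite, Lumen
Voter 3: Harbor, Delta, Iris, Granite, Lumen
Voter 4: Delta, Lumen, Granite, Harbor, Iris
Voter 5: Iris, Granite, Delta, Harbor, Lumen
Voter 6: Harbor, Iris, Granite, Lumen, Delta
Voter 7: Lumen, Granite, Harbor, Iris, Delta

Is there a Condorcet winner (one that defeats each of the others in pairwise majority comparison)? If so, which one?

Head-to-head results (7 voters total):
Delta vs Iris: Iris wins 4–3.
Delta vs Granite: Delta wins 4–3.
Delta vs Lumen: Delta wins 5–2.
Delta vs Harbor: Delta wins 4–3.
Iris vs Granite: Iris wins 5–2.
Iris vs Lumen: Iris wins 5–2.
Iris vs Harbor: Harbor wins 4–3.
Granite vs Lumen: Granite wins 4–3.
Granite vs Harbor: Harbor wins 4–3.
Lumen vs Harbor: Harbor wins 5–2.
No candidate beats all others: Delta beats Harbor beats Iris beats Delta, a majority cycle.

None — there is no Condorcet winner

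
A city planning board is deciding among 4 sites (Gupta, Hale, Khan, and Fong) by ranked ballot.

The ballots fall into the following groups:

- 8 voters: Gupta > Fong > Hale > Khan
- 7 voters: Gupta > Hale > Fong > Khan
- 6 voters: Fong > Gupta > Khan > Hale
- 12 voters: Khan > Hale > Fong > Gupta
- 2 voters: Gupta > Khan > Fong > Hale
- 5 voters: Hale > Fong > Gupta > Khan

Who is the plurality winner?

First-place vote totals:
  Gupta: 17
  Hale: 5
  Khan: 12
  Fong: 6
Gupta has the most first-place votes.

Gupta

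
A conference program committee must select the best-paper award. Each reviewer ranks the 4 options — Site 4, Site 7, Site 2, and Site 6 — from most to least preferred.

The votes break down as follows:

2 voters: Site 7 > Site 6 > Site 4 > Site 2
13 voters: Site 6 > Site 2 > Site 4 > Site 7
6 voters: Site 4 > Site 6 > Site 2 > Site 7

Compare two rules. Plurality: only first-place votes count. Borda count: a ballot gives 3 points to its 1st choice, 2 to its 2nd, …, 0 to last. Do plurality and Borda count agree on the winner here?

Yes

Plurality first-place counts: Site 4 6, Site 7 2, Site 2 0, Site 6 13 → Site 6.
Borda totals: Site 4 33, Site 7 6, Site 2 32, Site 6 55 → Site 6.
The two rules agree on Site 6.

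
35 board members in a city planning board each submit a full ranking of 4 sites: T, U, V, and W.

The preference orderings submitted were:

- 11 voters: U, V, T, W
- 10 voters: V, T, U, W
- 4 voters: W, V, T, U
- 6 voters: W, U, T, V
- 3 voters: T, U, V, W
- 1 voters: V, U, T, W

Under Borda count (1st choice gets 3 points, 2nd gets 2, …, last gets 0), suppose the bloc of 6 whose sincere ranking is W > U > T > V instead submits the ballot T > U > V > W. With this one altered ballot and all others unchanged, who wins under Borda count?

V

Borda totals with the altered ballot: T 63, U 63, V 72, W 12.
The winner is unchanged: still V.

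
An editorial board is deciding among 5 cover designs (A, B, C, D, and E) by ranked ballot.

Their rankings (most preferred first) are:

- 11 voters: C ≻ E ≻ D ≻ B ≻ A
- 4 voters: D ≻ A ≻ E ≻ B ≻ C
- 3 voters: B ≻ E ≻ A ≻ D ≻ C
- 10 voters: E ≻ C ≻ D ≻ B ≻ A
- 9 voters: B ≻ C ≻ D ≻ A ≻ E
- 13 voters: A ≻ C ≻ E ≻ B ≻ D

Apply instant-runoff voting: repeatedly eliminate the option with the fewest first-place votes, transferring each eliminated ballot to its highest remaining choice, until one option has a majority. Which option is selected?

Round 1: A 13, B 12, C 11, E 10, D 4. D has the fewest and is eliminated.
Round 2: A 17, B 12, C 11, E 10. E has the fewest and is eliminated.
Round 3: C 21, A 17, B 12. B has the fewest and is eliminated.
Round 4: C 30, A 20. C has a majority.

C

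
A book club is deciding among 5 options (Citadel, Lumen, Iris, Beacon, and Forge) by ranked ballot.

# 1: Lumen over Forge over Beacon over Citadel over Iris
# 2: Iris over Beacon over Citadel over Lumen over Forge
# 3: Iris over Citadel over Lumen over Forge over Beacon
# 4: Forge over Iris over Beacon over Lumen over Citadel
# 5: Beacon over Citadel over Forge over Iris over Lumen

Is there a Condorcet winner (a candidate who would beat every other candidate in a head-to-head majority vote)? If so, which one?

No Condorcet winner

Head-to-head results (5 voters total):
Citadel vs Lumen: Citadel wins 3–2.
Citadel vs Iris: Iris wins 3–2.
Citadel vs Beacon: Beacon wins 4–1.
Citadel vs Forge: Citadel wins 3–2.
Lumen vs Iris: Iris wins 4–1.
Lumen vs Beacon: Beacon wins 3–2.
Lumen vs Forge: Lumen wins 3–2.
Iris vs Beacon: Iris wins 3–2.
Iris vs Forge: Forge wins 3–2.
Beacon vs Forge: Forge wins 3–2.
No candidate beats all others: Citadel beats Forge beats Iris beats Citadel, a majority cycle.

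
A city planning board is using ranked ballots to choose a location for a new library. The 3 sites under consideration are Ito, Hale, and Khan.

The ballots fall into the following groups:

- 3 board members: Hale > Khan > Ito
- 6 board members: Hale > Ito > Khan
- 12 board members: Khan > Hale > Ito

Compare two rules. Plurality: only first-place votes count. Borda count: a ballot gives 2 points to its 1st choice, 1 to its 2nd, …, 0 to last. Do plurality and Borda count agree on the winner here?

Plurality first-place counts: Ito 0, Hale 9, Khan 12 → Khan.
Borda totals: Ito 6, Hale 30, Khan 27 → Hale.
The two rules disagree: plurality picks Khan, Borda picks Hale.

No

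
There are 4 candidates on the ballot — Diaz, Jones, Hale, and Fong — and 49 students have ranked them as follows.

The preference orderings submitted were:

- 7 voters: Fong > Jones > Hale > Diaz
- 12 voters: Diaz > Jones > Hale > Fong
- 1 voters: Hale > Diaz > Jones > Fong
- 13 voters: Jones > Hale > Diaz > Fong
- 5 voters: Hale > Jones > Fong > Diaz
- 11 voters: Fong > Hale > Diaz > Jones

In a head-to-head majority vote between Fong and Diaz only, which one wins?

Ballots ranking Fong above Diaz: 7+5+11 = 23.
Ballots ranking Diaz above Fong: 12+1+13 = 26.
Diaz wins the head-to-head, 26–23.

Diaz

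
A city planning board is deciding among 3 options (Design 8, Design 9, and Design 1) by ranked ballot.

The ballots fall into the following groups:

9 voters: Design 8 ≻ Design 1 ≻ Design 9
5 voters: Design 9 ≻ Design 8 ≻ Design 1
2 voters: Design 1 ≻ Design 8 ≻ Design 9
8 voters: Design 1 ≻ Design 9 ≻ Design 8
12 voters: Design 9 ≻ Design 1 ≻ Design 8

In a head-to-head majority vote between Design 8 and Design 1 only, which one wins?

Ballots ranking Design 8 above Design 1: 9+5 = 14.
Ballots ranking Design 1 above Design 8: 2+8+12 = 22.
Design 1 wins the head-to-head, 22–14.

Design 1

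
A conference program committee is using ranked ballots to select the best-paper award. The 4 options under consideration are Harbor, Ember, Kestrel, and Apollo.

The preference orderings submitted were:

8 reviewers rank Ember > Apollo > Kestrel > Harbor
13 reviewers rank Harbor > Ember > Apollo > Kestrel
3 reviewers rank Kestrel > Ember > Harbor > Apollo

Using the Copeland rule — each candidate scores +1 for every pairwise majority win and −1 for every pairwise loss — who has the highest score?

Harbor

Pairwise results:
  Harbor vs Ember: Harbor wins 13–11.
  Harbor vs Kestrel: Harbor wins 13–11.
  Harbor vs Apollo: Harbor wins 16–8.
  Ember vs Kestrel: Ember wins 21–3.
  Ember vs Apollo: Ember wins 24–0.
  Kestrel vs Apollo: Apollo wins 21–3.
Copeland scores (wins − losses):
  Harbor: 3 − 0 = 3
  Ember: 2 − 1 = 1
  Kestrel: 0 − 3 = -3
  Apollo: 1 − 2 = -1
Harbor has the best Copeland score.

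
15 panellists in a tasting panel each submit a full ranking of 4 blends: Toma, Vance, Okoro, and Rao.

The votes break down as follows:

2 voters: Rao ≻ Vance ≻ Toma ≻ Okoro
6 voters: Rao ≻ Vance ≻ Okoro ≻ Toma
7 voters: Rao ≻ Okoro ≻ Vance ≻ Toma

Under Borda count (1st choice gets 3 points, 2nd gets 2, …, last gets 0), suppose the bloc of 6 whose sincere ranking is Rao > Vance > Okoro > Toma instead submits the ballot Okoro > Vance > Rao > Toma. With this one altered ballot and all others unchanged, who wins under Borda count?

Rao

Borda totals with the altered ballot: Toma 2, Vance 23, Okoro 32, Rao 33.
The winner is unchanged: still Rao.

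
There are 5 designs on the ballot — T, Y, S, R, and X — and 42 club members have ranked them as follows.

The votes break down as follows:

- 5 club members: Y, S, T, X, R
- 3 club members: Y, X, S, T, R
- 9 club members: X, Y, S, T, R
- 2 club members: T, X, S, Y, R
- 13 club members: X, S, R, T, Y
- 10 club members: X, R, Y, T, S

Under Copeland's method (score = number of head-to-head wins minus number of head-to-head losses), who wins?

X

Pairwise results:
  T vs Y: Y wins 27–15.
  T vs S: S wins 30–12.
  T vs R: R wins 23–19.
  T vs X: X wins 35–7.
  Y vs S: Y wins 27–15.
  Y vs R: R wins 23–19.
  Y vs X: X wins 34–8.
  S vs R: S wins 32–10.
  S vs X: X wins 37–5.
  R vs X: X wins 42–0.
Copeland scores (wins − losses):
  T: 0 − 4 = -4
  Y: 2 − 2 = 0
  S: 2 − 2 = 0
  R: 2 − 2 = 0
  X: 4 − 0 = 4
X has the best Copeland score.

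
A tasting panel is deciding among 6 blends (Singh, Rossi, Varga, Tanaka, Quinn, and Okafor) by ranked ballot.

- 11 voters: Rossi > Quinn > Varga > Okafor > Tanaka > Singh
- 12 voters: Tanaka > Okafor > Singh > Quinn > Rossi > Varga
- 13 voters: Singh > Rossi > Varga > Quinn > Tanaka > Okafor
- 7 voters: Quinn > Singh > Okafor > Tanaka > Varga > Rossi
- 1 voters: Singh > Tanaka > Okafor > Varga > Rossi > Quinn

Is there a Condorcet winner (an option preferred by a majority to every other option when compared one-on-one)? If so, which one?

None — there is no Condorcet winner

Head-to-head results (44 voters total):
Singh vs Rossi: Singh wins 33–11.
Singh vs Varga: Singh wins 33–11.
Singh vs Tanaka: Tanaka wins 23–21.
Singh vs Quinn: Singh wins 26–18.
Singh vs Okafor: Okafor wins 23–21.
Rossi vs Varga: Rossi wins 36–8.
Rossi vs Tanaka: Rossi wins 24–20.
Rossi vs Quinn: Rossi wins 25–19.
Rossi vs Okafor: Rossi wins 24–20.
Varga vs Tanaka: Varga wins 24–20.
Varga vs Quinn: Quinn wins 30–14.
Varga vs Okafor: Varga wins 24–20.
Tanaka vs Quinn: Quinn wins 31–13.
Tanaka vs Okafor: Tanaka wins 26–18.
Quinn vs Okafor: Quinn wins 31–13.
No candidate beats all others: Singh beats Rossi beats Tanaka beats Singh, a majority cycle.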